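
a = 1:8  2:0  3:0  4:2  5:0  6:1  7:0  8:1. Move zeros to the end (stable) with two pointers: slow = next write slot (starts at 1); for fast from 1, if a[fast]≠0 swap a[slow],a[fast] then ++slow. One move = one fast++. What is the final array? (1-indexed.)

(s=1,f=1) a[fast]=8≠0 swap→a[1]=8 → slow++,fast++
(s=2,f=2) a[fast]=0 → fast++
(s=2,f=3) a[fast]=0 → fast++
(s=2,f=4) a[fast]=2≠0 swap→a[2]=2 → slow++,fast++
(s=3,f=5) a[fast]=0 → fast++
(s=3,f=6) a[fast]=1≠0 swap→a[3]=1 → slow++,fast++
(s=4,f=7) a[fast]=0 → fast++
(s=4,f=8) a[fast]=1≠0 swap→a[4]=1 → slow++,fast++

[8, 2, 1, 1, 0, 0, 0, 0]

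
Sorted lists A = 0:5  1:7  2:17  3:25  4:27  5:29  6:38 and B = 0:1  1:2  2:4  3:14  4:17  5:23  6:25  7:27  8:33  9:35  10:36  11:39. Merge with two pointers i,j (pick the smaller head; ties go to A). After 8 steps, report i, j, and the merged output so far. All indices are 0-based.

i=3, j=5, merged so far=[1, 2, 4, 5, 7, 14, 17, 17]

[i=0,j=0] A[i]=5>B[j]=1 take 1 → j++
[i=0,j=1] A[i]=5>B[j]=2 take 2 → j++
[i=0,j=2] A[i]=5>B[j]=4 take 4 → j++
[i=0,j=3] A[i]=5<=B[j]=14 take 5 → i++
[i=1,j=3] A[i]=7<=B[j]=14 take 7 → i++
[i=2,j=3] A[i]=17>B[j]=14 take 14 → j++
[i=2,j=4] A[i]=17<=B[j]=17 take 17 → i++
[i=3,j=4] A[i]=25>B[j]=17 take 17 → j++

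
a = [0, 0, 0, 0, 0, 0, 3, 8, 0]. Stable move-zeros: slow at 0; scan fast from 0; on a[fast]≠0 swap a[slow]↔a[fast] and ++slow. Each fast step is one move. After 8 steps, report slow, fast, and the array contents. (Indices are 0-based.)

slow=2, fast=8, a=[3, 8, 0, 0, 0, 0, 0, 0, 0]

(s=0,f=0) a[fast]=0 → fast++
(s=0,f=1) a[fast]=0 → fast++
(s=0,f=2) a[fast]=0 → fast++
(s=0,f=3) a[fast]=0 → fast++
(s=0,f=4) a[fast]=0 → fast++
(s=0,f=5) a[fast]=0 → fast++
(s=0,f=6) a[fast]=3≠0 swap→a[0]=3 → slow++,fast++
(s=1,f=7) a[fast]=8≠0 swap→a[1]=8 → slow++,fast++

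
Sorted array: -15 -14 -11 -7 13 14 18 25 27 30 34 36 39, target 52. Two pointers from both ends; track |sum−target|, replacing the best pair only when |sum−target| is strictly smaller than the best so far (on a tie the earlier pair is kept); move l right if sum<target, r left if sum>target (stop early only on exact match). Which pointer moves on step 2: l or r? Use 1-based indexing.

l=1 r=13: -15+39=24 d=28 *, l++
l=2 r=13: -14+39=25 d=27 *, l++

l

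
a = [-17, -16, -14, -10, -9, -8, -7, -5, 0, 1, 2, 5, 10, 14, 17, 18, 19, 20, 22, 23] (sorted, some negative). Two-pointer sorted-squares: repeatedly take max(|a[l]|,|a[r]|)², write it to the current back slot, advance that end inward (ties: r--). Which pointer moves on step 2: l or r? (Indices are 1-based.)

l=1 r=20: |-17|<=|23| out[20]=529, r--
l=1 r=19: |-17|<=|22| out[19]=484, r--

r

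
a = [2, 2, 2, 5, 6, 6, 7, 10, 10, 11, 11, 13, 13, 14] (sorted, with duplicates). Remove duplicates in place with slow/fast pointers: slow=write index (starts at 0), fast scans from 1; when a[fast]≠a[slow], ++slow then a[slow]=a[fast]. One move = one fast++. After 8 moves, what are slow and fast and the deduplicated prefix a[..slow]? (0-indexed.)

(s=0,f=1) a[fast]=2=a[slow] dup → fast++
(s=0,f=2) a[fast]=2=a[slow] dup → fast++
(s=0,f=3) a[fast]=5≠a[slow]=2 write a[1]=5 → slow++,fast++
(s=1,f=4) a[fast]=6≠a[slow]=5 write a[2]=6 → slow++,fast++
(s=2,f=5) a[fast]=6=a[slow] dup → fast++
(s=2,f=6) a[fast]=7≠a[slow]=6 write a[3]=7 → slow++,fast++
(s=3,f=7) a[fast]=10≠a[slow]=7 write a[4]=10 → slow++,fast++
(s=4,f=8) a[fast]=10=a[slow] dup → fast++

slow=4, fast=9, prefix=[2, 5, 6, 7, 10]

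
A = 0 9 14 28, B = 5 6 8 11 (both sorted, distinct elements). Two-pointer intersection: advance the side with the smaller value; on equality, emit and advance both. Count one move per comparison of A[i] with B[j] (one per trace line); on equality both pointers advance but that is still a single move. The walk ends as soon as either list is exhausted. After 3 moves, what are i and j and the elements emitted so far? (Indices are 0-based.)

i=1, j=2, emitted=[]

[i=0,j=0] 0<5 → i++
[i=1,j=0] 9>5 → j++
[i=1,j=1] 9>6 → j++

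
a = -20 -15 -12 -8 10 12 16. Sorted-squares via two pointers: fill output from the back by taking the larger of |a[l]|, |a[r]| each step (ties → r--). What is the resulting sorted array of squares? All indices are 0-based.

l=0 r=6: |-20|>|16| out[6]=400, l++
l=1 r=6: |-15|<=|16| out[5]=256, r--
l=1 r=5: |-15|>|12| out[4]=225, l++
l=2 r=5: |-12|<=|12| out[3]=144, r--
l=2 r=4: |-12|>|10| out[2]=144, l++
l=3 r=4: |-8|<=|10| out[1]=100, r--
l=3 r=3: |-8|<=|-8| out[0]=64, r--

[64, 100, 144, 144, 225, 256, 400]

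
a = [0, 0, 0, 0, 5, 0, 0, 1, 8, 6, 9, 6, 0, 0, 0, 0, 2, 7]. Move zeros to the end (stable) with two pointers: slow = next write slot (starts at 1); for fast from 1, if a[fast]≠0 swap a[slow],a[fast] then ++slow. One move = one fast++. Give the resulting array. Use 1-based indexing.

[5, 1, 8, 6, 9, 6, 2, 7, 0, 0, 0, 0, 0, 0, 0, 0, 0, 0]

slow=1 fast=1: a[fast]=0, fast++
slow=1 fast=2: a[fast]=0, fast++
slow=1 fast=3: a[fast]=0, fast++
slow=1 fast=4: a[fast]=0, fast++
slow=1 fast=5: a[fast]=5≠0 swap→a[1]=5, slow++,fast++
slow=2 fast=6: a[fast]=0, fast++
slow=2 fast=7: a[fast]=0, fast++
slow=2 fast=8: a[fast]=1≠0 swap→a[2]=1, slow++,fast++
slow=3 fast=9: a[fast]=8≠0 swap→a[3]=8, slow++,fast++
slow=4 fast=10: a[fast]=6≠0 swap→a[4]=6, slow++,fast++
slow=5 fast=11: a[fast]=9≠0 swap→a[5]=9, slow++,fast++
slow=6 fast=12: a[fast]=6≠0 swap→a[6]=6, slow++,fast++
slow=7 fast=13: a[fast]=0, fast++
slow=7 fast=14: a[fast]=0, fast++
slow=7 fast=15: a[fast]=0, fast++
slow=7 fast=16: a[fast]=0, fast++
slow=7 fast=17: a[fast]=2≠0 swap→a[7]=2, slow++,fast++
slow=8 fast=18: a[fast]=7≠0 swap→a[8]=7, slow++,fast++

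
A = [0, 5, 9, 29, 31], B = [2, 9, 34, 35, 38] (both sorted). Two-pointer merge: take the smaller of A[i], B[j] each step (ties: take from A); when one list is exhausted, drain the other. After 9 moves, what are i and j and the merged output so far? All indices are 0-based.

i=5, j=4, merged so far=[0, 2, 5, 9, 9, 29, 31, 34, 35]

[i=0,j=0] A[i]=0<=B[j]=2 take 0 → i++
[i=1,j=0] A[i]=5>B[j]=2 take 2 → j++
[i=1,j=1] A[i]=5<=B[j]=9 take 5 → i++
[i=2,j=1] A[i]=9<=B[j]=9 take 9 → i++
[i=3,j=1] A[i]=29>B[j]=9 take 9 → j++
[i=3,j=2] A[i]=29<=B[j]=34 take 29 → i++
[i=4,j=2] A[i]=31<=B[j]=34 take 31 → i++
[i=5,j=2] A done, take B[j]=34 → j++
[i=5,j=3] A done, take B[j]=35 → j++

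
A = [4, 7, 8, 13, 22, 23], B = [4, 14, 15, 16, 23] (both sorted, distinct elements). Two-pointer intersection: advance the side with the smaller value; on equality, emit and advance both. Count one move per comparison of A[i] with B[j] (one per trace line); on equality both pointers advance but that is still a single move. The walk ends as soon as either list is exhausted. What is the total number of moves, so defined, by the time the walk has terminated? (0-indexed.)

9 moves

[i=0,j=0] 4==4 emit → i++,j++
[i=1,j=1] 7<14 → i++
[i=2,j=1] 8<14 → i++
[i=3,j=1] 13<14 → i++
[i=4,j=1] 22>14 → j++
[i=4,j=2] 22>15 → j++
[i=4,j=3] 22>16 → j++
[i=4,j=4] 22<23 → i++
[i=5,j=4] 23==23 emit → i++,j++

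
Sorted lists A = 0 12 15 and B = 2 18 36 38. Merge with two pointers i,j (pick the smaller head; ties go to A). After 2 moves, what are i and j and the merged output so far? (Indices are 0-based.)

[i=0,j=0] A[i]=0<=B[j]=2 take 0 → i++
[i=1,j=0] A[i]=12>B[j]=2 take 2 → j++

i=1, j=1, merged so far=[0, 2]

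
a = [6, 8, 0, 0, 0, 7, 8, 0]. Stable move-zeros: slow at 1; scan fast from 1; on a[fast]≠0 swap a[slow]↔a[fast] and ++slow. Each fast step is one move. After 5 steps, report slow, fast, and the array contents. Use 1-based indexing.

slow=3, fast=6, a=[6, 8, 0, 0, 0, 7, 8, 0]

(s=1,f=1) a[fast]=6≠0 swap→a[1]=6 → slow++,fast++
(s=2,f=2) a[fast]=8≠0 swap→a[2]=8 → slow++,fast++
(s=3,f=3) a[fast]=0 → fast++
(s=3,f=4) a[fast]=0 → fast++
(s=3,f=5) a[fast]=0 → fast++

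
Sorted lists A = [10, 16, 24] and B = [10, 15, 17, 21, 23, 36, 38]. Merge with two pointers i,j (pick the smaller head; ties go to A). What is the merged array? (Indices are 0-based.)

[10, 10, 15, 16, 17, 21, 23, 24, 36, 38]

[i=0,j=0] A[i]=10<=B[j]=10 take 10 → i++
[i=1,j=0] A[i]=16>B[j]=10 take 10 → j++
[i=1,j=1] A[i]=16>B[j]=15 take 15 → j++
[i=1,j=2] A[i]=16<=B[j]=17 take 16 → i++
[i=2,j=2] A[i]=24>B[j]=17 take 17 → j++
[i=2,j=3] A[i]=24>B[j]=21 take 21 → j++
[i=2,j=4] A[i]=24>B[j]=23 take 23 → j++
[i=2,j=5] A[i]=24<=B[j]=36 take 24 → i++
[i=3,j=5] A done, take B[j]=36 → j++
[i=3,j=6] A done, take B[j]=38 → j++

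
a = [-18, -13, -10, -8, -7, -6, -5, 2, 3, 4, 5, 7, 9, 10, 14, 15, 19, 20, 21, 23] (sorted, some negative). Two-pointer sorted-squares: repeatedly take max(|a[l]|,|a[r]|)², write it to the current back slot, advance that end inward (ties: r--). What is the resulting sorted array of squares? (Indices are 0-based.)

[4, 9, 16, 25, 25, 36, 49, 49, 64, 81, 100, 100, 169, 196, 225, 324, 361, 400, 441, 529]

l=0 r=19: |-18|<=|23| out[19]=529, r--
l=0 r=18: |-18|<=|21| out[18]=441, r--
l=0 r=17: |-18|<=|20| out[17]=400, r--
l=0 r=16: |-18|<=|19| out[16]=361, r--
l=0 r=15: |-18|>|15| out[15]=324, l++
l=1 r=15: |-13|<=|15| out[14]=225, r--
l=1 r=14: |-13|<=|14| out[13]=196, r--
l=1 r=13: |-13|>|10| out[12]=169, l++
l=2 r=13: |-10|<=|10| out[11]=100, r--
l=2 r=12: |-10|>|9| out[10]=100, l++
l=3 r=12: |-8|<=|9| out[9]=81, r--
l=3 r=11: |-8|>|7| out[8]=64, l++
l=4 r=11: |-7|<=|7| out[7]=49, r--
l=4 r=10: |-7|>|5| out[6]=49, l++
l=5 r=10: |-6|>|5| out[5]=36, l++
l=6 r=10: |-5|<=|5| out[4]=25, r--
l=6 r=9: |-5|>|4| out[3]=25, l++
l=7 r=9: |2|<=|4| out[2]=16, r--
l=7 r=8: |2|<=|3| out[1]=9, r--
l=7 r=7: |2|<=|2| out[0]=4, r--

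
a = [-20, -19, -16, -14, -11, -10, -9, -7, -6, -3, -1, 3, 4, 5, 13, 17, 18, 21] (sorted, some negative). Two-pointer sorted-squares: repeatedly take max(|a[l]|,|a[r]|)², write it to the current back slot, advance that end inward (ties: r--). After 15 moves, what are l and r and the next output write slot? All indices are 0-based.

l=9, r=11, next write slot=2

[0,17] |-20|<=|21| out[17]=441 → r--
[0,16] |-20|>|18| out[16]=400 → l++
[1,16] |-19|>|18| out[15]=361 → l++
[2,16] |-16|<=|18| out[14]=324 → r--
[2,15] |-16|<=|17| out[13]=289 → r--
[2,14] |-16|>|13| out[12]=256 → l++
[3,14] |-14|>|13| out[11]=196 → l++
[4,14] |-11|<=|13| out[10]=169 → r--
[4,13] |-11|>|5| out[9]=121 → l++
[5,13] |-10|>|5| out[8]=100 → l++
[6,13] |-9|>|5| out[7]=81 → l++
[7,13] |-7|>|5| out[6]=49 → l++
[8,13] |-6|>|5| out[5]=36 → l++
[9,13] |-3|<=|5| out[4]=25 → r--
[9,12] |-3|<=|4| out[3]=16 → r--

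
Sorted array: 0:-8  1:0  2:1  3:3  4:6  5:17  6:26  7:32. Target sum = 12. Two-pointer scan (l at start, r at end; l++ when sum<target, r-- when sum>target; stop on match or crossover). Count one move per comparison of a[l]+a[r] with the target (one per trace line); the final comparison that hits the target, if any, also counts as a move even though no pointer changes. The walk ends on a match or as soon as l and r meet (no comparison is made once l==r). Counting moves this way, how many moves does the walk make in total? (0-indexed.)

[0,7] -8+32=24 >12 → r--
[0,6] -8+26=18 >12 → r--
[0,5] -8+17=9 <12 → l++
[1,5] 0+17=17 >12 → r--
[1,4] 0+6=6 <12 → l++
[2,4] 1+6=7 <12 → l++
[3,4] 3+6=9 <12 → l++

7 moves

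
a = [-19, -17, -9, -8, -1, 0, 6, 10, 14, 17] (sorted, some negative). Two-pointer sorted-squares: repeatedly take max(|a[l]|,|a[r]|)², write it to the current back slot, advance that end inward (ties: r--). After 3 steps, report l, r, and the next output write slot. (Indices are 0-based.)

l=2, r=8, next write slot=6

[0,9] |-19|>|17| out[9]=361 → l++
[1,9] |-17|<=|17| out[8]=289 → r--
[1,8] |-17|>|14| out[7]=289 → l++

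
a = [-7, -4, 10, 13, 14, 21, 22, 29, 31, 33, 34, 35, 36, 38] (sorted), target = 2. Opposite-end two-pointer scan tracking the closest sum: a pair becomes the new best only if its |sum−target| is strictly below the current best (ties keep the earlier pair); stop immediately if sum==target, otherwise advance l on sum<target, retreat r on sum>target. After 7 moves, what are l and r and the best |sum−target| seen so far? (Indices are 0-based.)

[0,13] -7+38=31 d=29 * → r--
[0,12] -7+36=29 d=27 * → r--
[0,11] -7+35=28 d=26 * → r--
[0,10] -7+34=27 d=25 * → r--
[0,9] -7+33=26 d=24 * → r--
[0,8] -7+31=24 d=22 * → r--
[0,7] -7+29=22 d=20 * → r--

l=0, r=6, best |Δ|=20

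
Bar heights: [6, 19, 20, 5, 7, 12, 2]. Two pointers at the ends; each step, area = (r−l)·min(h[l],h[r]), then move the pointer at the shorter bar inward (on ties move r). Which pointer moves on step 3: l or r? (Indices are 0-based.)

r

l=0 r=6: min(6,2)*6=12 best=12 *, r--
l=0 r=5: min(6,12)*5=30 best=30 *, l++
l=1 r=5: min(19,12)*4=48 best=48 *, r--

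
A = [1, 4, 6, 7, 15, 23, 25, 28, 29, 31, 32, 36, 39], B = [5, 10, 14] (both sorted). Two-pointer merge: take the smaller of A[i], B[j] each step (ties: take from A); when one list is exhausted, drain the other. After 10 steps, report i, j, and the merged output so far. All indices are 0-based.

i=7, j=3, merged so far=[1, 4, 5, 6, 7, 10, 14, 15, 23, 25]

i=0 j=0: A[i]=1<=B[j]=5 take 1, i++
i=1 j=0: A[i]=4<=B[j]=5 take 4, i++
i=2 j=0: A[i]=6>B[j]=5 take 5, j++
i=2 j=1: A[i]=6<=B[j]=10 take 6, i++
i=3 j=1: A[i]=7<=B[j]=10 take 7, i++
i=4 j=1: A[i]=15>B[j]=10 take 10, j++
i=4 j=2: A[i]=15>B[j]=14 take 14, j++
i=4 j=3: B done, take A[i]=15, i++
i=5 j=3: B done, take A[i]=23, i++
i=6 j=3: B done, take A[i]=25, i++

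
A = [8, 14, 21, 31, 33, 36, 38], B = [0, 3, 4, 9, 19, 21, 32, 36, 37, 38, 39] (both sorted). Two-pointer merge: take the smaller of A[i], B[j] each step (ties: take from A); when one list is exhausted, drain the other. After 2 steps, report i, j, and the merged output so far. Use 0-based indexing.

[i=0,j=0] A[i]=8>B[j]=0 take 0 → j++
[i=0,j=1] A[i]=8>B[j]=3 take 3 → j++

i=0, j=2, merged so far=[0, 3]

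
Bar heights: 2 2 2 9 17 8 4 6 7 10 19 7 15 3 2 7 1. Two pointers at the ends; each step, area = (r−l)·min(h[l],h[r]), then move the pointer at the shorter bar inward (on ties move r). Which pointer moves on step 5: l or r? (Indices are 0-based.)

l=0 r=16: min(2,1)*16=16 best=16 *, r--
l=0 r=15: min(2,7)*15=30 best=30 *, l++
l=1 r=15: min(2,7)*14=28 best=30, l++
l=2 r=15: min(2,7)*13=26 best=30, l++
l=3 r=15: min(9,7)*12=84 best=84 *, r--

r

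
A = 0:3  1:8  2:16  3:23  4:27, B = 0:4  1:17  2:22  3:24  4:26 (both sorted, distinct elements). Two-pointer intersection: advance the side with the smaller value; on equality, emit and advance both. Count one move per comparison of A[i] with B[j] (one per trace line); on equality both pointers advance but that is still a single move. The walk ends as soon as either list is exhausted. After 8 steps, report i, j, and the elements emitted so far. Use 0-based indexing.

i=4, j=4, emitted=[]

i=0 j=0: 3<4, i++
i=1 j=0: 8>4, j++
i=1 j=1: 8<17, i++
i=2 j=1: 16<17, i++
i=3 j=1: 23>17, j++
i=3 j=2: 23>22, j++
i=3 j=3: 23<24, i++
i=4 j=3: 27>24, j++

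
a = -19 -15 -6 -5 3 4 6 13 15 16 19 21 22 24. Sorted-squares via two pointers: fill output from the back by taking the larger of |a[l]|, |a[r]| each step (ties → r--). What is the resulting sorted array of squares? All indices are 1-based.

l=1 r=14: |-19|<=|24| out[14]=576, r--
l=1 r=13: |-19|<=|22| out[13]=484, r--
l=1 r=12: |-19|<=|21| out[12]=441, r--
l=1 r=11: |-19|<=|19| out[11]=361, r--
l=1 r=10: |-19|>|16| out[10]=361, l++
l=2 r=10: |-15|<=|16| out[9]=256, r--
l=2 r=9: |-15|<=|15| out[8]=225, r--
l=2 r=8: |-15|>|13| out[7]=225, l++
l=3 r=8: |-6|<=|13| out[6]=169, r--
l=3 r=7: |-6|<=|6| out[5]=36, r--
l=3 r=6: |-6|>|4| out[4]=36, l++
l=4 r=6: |-5|>|4| out[3]=25, l++
l=5 r=6: |3|<=|4| out[2]=16, r--
l=5 r=5: |3|<=|3| out[1]=9, r--

[9, 16, 25, 36, 36, 169, 225, 225, 256, 361, 361, 441, 484, 576]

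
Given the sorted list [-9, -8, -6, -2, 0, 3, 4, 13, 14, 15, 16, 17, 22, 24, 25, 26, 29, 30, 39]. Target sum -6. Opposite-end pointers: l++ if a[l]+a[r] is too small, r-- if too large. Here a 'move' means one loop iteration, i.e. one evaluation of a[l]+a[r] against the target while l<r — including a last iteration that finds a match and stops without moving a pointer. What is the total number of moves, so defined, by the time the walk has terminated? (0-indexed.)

14 moves

l=0 r=18: -9+39=30 >-6, r--
l=0 r=17: -9+30=21 >-6, r--
l=0 r=16: -9+29=20 >-6, r--
l=0 r=15: -9+26=17 >-6, r--
l=0 r=14: -9+25=16 >-6, r--
l=0 r=13: -9+24=15 >-6, r--
l=0 r=12: -9+22=13 >-6, r--
l=0 r=11: -9+17=8 >-6, r--
l=0 r=10: -9+16=7 >-6, r--
l=0 r=9: -9+15=6 >-6, r--
l=0 r=8: -9+14=5 >-6, r--
l=0 r=7: -9+13=4 >-6, r--
l=0 r=6: -9+4=-5 >-6, r--
l=0 r=5: -9+3=-6, found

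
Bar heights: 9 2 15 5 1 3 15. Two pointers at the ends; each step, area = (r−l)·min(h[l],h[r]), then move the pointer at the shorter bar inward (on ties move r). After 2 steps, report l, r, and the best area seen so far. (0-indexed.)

[0,6] min(9,15)*6=54 best=54 * → l++
[1,6] min(2,15)*5=10 best=54 → l++

l=2, r=6, best area=54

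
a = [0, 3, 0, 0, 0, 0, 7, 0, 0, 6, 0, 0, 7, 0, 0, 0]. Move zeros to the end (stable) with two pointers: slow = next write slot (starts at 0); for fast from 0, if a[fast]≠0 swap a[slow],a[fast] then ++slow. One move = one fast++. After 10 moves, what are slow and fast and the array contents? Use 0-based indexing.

slow=0 fast=0: a[fast]=0, fast++
slow=0 fast=1: a[fast]=3≠0 swap→a[0]=3, slow++,fast++
slow=1 fast=2: a[fast]=0, fast++
slow=1 fast=3: a[fast]=0, fast++
slow=1 fast=4: a[fast]=0, fast++
slow=1 fast=5: a[fast]=0, fast++
slow=1 fast=6: a[fast]=7≠0 swap→a[1]=7, slow++,fast++
slow=2 fast=7: a[fast]=0, fast++
slow=2 fast=8: a[fast]=0, fast++
slow=2 fast=9: a[fast]=6≠0 swap→a[2]=6, slow++,fast++

slow=3, fast=10, a=[3, 7, 6, 0, 0, 0, 0, 0, 0, 0, 0, 0, 7, 0, 0, 0]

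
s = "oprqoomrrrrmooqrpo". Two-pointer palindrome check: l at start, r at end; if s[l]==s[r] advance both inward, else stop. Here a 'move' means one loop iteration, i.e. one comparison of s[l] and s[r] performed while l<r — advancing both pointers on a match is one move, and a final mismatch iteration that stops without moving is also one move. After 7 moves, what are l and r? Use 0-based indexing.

l=7, r=10

[0,17] 'o'=='o' → l++,r--
[1,16] 'p'=='p' → l++,r--
[2,15] 'r'=='r' → l++,r--
[3,14] 'q'=='q' → l++,r--
[4,13] 'o'=='o' → l++,r--
[5,12] 'o'=='o' → l++,r--
[6,11] 'm'=='m' → l++,r--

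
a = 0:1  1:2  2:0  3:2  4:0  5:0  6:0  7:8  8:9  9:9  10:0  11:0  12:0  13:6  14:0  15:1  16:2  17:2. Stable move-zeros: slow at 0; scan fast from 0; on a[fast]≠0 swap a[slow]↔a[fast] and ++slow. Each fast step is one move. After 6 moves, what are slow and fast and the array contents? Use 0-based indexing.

slow=3, fast=6, a=[1, 2, 2, 0, 0, 0, 0, 8, 9, 9, 0, 0, 0, 6, 0, 1, 2, 2]

slow=0 fast=0: a[fast]=1≠0 swap→a[0]=1, slow++,fast++
slow=1 fast=1: a[fast]=2≠0 swap→a[1]=2, slow++,fast++
slow=2 fast=2: a[fast]=0, fast++
slow=2 fast=3: a[fast]=2≠0 swap→a[2]=2, slow++,fast++
slow=3 fast=4: a[fast]=0, fast++
slow=3 fast=5: a[fast]=0, fast++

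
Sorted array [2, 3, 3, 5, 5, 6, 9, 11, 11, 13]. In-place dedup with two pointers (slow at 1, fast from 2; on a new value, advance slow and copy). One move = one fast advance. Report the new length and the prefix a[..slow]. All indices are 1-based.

slow=1 fast=2: a[fast]=3≠a[slow]=2 write a[2]=3, slow++,fast++
slow=2 fast=3: a[fast]=3=a[slow] dup, fast++
slow=2 fast=4: a[fast]=5≠a[slow]=3 write a[3]=5, slow++,fast++
slow=3 fast=5: a[fast]=5=a[slow] dup, fast++
slow=3 fast=6: a[fast]=6≠a[slow]=5 write a[4]=6, slow++,fast++
slow=4 fast=7: a[fast]=9≠a[slow]=6 write a[5]=9, slow++,fast++
slow=5 fast=8: a[fast]=11≠a[slow]=9 write a[6]=11, slow++,fast++
slow=6 fast=9: a[fast]=11=a[slow] dup, fast++
slow=6 fast=10: a[fast]=13≠a[slow]=11 write a[7]=13, slow++,fast++

length 7; prefix = [2, 3, 5, 6, 9, 11, 13]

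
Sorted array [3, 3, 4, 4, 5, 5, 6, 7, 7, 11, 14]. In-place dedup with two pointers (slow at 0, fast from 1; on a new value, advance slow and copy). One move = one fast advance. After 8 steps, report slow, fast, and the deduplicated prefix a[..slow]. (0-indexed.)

slow=4, fast=9, prefix=[3, 4, 5, 6, 7]

slow=0 fast=1: a[fast]=3=a[slow] dup, fast++
slow=0 fast=2: a[fast]=4≠a[slow]=3 write a[1]=4, slow++,fast++
slow=1 fast=3: a[fast]=4=a[slow] dup, fast++
slow=1 fast=4: a[fast]=5≠a[slow]=4 write a[2]=5, slow++,fast++
slow=2 fast=5: a[fast]=5=a[slow] dup, fast++
slow=2 fast=6: a[fast]=6≠a[slow]=5 write a[3]=6, slow++,fast++
slow=3 fast=7: a[fast]=7≠a[slow]=6 write a[4]=7, slow++,fast++
slow=4 fast=8: a[fast]=7=a[slow] dup, fast++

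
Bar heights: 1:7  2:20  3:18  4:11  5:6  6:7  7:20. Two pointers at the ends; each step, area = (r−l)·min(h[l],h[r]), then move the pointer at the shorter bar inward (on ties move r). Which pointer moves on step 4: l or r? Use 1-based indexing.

r

[1,7] min(7,20)*6=42 best=42 * → l++
[2,7] min(20,20)*5=100 best=100 * → r--
[2,6] min(20,7)*4=28 best=100 → r--
[2,5] min(20,6)*3=18 best=100 → r--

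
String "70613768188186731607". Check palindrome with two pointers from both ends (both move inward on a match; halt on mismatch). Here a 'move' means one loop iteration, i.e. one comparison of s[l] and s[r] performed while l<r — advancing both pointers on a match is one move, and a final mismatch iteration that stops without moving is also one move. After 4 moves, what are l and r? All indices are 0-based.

l=0 r=19: '7'=='7', l++,r--
l=1 r=18: '0'=='0', l++,r--
l=2 r=17: '6'=='6', l++,r--
l=3 r=16: '1'=='1', l++,r--

l=4, r=15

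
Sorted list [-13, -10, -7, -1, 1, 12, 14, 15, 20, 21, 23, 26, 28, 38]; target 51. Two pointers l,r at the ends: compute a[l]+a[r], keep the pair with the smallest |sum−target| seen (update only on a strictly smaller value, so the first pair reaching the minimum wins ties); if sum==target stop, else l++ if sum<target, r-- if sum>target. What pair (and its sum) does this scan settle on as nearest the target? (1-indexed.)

pair (23, 28) with sum 51 (|Δ|=0)

l=1 r=14: -13+38=25 d=26 *, l++
l=2 r=14: -10+38=28 d=23 *, l++
l=3 r=14: -7+38=31 d=20 *, l++
l=4 r=14: -1+38=37 d=14 *, l++
l=5 r=14: 1+38=39 d=12 *, l++
l=6 r=14: 12+38=50 d=1 *, l++
l=7 r=14: 14+38=52 d=1, r--
l=7 r=13: 14+28=42 d=9, l++
l=8 r=13: 15+28=43 d=8, l++
l=9 r=13: 20+28=48 d=3, l++
l=10 r=13: 21+28=49 d=2, l++
l=11 r=13: 23+28=51 d=0 *, stop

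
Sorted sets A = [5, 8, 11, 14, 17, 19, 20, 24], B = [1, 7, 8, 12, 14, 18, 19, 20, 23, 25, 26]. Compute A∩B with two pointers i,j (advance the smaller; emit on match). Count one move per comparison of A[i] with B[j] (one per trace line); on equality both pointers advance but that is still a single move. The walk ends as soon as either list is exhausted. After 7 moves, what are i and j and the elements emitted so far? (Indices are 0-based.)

i=0 j=0: 5>1, j++
i=0 j=1: 5<7, i++
i=1 j=1: 8>7, j++
i=1 j=2: 8==8 emit, i++,j++
i=2 j=3: 11<12, i++
i=3 j=3: 14>12, j++
i=3 j=4: 14==14 emit, i++,j++

i=4, j=5, emitted=[8, 14]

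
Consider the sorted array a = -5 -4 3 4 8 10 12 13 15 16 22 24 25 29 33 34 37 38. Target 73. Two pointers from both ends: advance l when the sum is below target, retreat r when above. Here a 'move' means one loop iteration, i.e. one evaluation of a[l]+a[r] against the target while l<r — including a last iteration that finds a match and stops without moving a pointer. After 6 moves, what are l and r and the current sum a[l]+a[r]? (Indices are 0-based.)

l=0 r=17: -5+38=33 <73, l++
l=1 r=17: -4+38=34 <73, l++
l=2 r=17: 3+38=41 <73, l++
l=3 r=17: 4+38=42 <73, l++
l=4 r=17: 8+38=46 <73, l++
l=5 r=17: 10+38=48 <73, l++

l=6, r=17, sum=50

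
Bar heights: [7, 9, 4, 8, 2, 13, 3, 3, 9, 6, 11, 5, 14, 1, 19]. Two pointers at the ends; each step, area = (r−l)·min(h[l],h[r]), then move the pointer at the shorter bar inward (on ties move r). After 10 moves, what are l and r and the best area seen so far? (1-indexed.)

l=1 r=15: min(7,19)*14=98 best=98 *, l++
l=2 r=15: min(9,19)*13=117 best=117 *, l++
l=3 r=15: min(4,19)*12=48 best=117, l++
l=4 r=15: min(8,19)*11=88 best=117, l++
l=5 r=15: min(2,19)*10=20 best=117, l++
l=6 r=15: min(13,19)*9=117 best=117, l++
l=7 r=15: min(3,19)*8=24 best=117, l++
l=8 r=15: min(3,19)*7=21 best=117, l++
l=9 r=15: min(9,19)*6=54 best=117, l++
l=10 r=15: min(6,19)*5=30 best=117, l++

l=11, r=15, best area=117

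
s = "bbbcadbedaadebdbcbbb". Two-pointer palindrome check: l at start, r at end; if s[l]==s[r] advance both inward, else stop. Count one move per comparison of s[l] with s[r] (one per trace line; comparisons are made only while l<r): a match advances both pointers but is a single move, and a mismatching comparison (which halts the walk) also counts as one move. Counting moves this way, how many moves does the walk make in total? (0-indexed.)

l=0 r=19: 'b'=='b', l++,r--
l=1 r=18: 'b'=='b', l++,r--
l=2 r=17: 'b'=='b', l++,r--
l=3 r=16: 'c'=='c', l++,r--
l=4 r=15: 'a'!='b', stop

5 moves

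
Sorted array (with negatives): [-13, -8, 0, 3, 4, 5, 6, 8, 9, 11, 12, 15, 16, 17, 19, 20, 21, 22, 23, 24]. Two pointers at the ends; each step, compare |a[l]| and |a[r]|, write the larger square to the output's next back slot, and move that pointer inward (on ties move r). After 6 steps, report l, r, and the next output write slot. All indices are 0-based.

l=0, r=13, next write slot=13

l=0 r=19: |-13|<=|24| out[19]=576, r--
l=0 r=18: |-13|<=|23| out[18]=529, r--
l=0 r=17: |-13|<=|22| out[17]=484, r--
l=0 r=16: |-13|<=|21| out[16]=441, r--
l=0 r=15: |-13|<=|20| out[15]=400, r--
l=0 r=14: |-13|<=|19| out[14]=361, r--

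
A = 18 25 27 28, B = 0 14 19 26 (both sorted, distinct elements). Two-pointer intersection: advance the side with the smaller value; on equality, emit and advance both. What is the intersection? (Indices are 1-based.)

intersection = []

[i=1,j=1] 18>0 → j++
[i=1,j=2] 18>14 → j++
[i=1,j=3] 18<19 → i++
[i=2,j=3] 25>19 → j++
[i=2,j=4] 25<26 → i++
[i=3,j=4] 27>26 → j++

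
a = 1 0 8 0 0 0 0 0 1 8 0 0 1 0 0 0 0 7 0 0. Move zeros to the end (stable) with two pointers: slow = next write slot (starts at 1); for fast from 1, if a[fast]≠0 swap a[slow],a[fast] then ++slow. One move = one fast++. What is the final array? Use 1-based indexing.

[1, 8, 1, 8, 1, 7, 0, 0, 0, 0, 0, 0, 0, 0, 0, 0, 0, 0, 0, 0]

(s=1,f=1) a[fast]=1≠0 swap→a[1]=1 → slow++,fast++
(s=2,f=2) a[fast]=0 → fast++
(s=2,f=3) a[fast]=8≠0 swap→a[2]=8 → slow++,fast++
(s=3,f=4) a[fast]=0 → fast++
(s=3,f=5) a[fast]=0 → fast++
(s=3,f=6) a[fast]=0 → fast++
(s=3,f=7) a[fast]=0 → fast++
(s=3,f=8) a[fast]=0 → fast++
(s=3,f=9) a[fast]=1≠0 swap→a[3]=1 → slow++,fast++
(s=4,f=10) a[fast]=8≠0 swap→a[4]=8 → slow++,fast++
(s=5,f=11) a[fast]=0 → fast++
(s=5,f=12) a[fast]=0 → fast++
(s=5,f=13) a[fast]=1≠0 swap→a[5]=1 → slow++,fast++
(s=6,f=14) a[fast]=0 → fast++
(s=6,f=15) a[fast]=0 → fast++
(s=6,f=16) a[fast]=0 → fast++
(s=6,f=17) a[fast]=0 → fast++
(s=6,f=18) a[fast]=7≠0 swap→a[6]=7 → slow++,fast++
(s=7,f=19) a[fast]=0 → fast++
(s=7,f=20) a[fast]=0 → fast++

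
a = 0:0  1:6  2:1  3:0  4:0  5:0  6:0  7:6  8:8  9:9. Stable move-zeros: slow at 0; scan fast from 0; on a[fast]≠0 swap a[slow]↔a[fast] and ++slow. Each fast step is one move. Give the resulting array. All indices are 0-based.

(s=0,f=0) a[fast]=0 → fast++
(s=0,f=1) a[fast]=6≠0 swap→a[0]=6 → slow++,fast++
(s=1,f=2) a[fast]=1≠0 swap→a[1]=1 → slow++,fast++
(s=2,f=3) a[fast]=0 → fast++
(s=2,f=4) a[fast]=0 → fast++
(s=2,f=5) a[fast]=0 → fast++
(s=2,f=6) a[fast]=0 → fast++
(s=2,f=7) a[fast]=6≠0 swap→a[2]=6 → slow++,fast++
(s=3,f=8) a[fast]=8≠0 swap→a[3]=8 → slow++,fast++
(s=4,f=9) a[fast]=9≠0 swap→a[4]=9 → slow++,fast++

[6, 1, 6, 8, 9, 0, 0, 0, 0, 0]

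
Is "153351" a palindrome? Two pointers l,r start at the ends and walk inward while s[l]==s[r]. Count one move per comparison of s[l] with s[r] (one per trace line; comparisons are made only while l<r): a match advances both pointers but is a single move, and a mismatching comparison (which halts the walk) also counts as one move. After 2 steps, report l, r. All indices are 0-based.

l=2, r=3

[0,5] '1'=='1' → l++,r--
[1,4] '5'=='5' → l++,r--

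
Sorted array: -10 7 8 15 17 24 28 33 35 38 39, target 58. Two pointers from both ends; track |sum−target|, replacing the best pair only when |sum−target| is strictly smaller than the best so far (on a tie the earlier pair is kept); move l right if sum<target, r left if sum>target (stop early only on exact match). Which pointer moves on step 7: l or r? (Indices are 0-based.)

l=0 r=10: -10+39=29 d=29 *, l++
l=1 r=10: 7+39=46 d=12 *, l++
l=2 r=10: 8+39=47 d=11 *, l++
l=3 r=10: 15+39=54 d=4 *, l++
l=4 r=10: 17+39=56 d=2 *, l++
l=5 r=10: 24+39=63 d=5, r--
l=5 r=9: 24+38=62 d=4, r--

r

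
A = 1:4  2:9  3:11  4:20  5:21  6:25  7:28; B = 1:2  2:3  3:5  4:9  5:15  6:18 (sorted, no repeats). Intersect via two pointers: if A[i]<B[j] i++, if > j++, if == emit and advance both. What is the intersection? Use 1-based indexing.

intersection = [9]

i=1 j=1: 4>2, j++
i=1 j=2: 4>3, j++
i=1 j=3: 4<5, i++
i=2 j=3: 9>5, j++
i=2 j=4: 9==9 emit, i++,j++
i=3 j=5: 11<15, i++
i=4 j=5: 20>15, j++
i=4 j=6: 20>18, j++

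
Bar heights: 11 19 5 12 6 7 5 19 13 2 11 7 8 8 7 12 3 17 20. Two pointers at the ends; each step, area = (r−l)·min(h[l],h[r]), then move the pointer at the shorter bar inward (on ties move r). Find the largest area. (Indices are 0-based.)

max area = 323

l=0 r=18: min(11,20)*18=198 best=198 *, l++
l=1 r=18: min(19,20)*17=323 best=323 *, l++
l=2 r=18: min(5,20)*16=80 best=323, l++
l=3 r=18: min(12,20)*15=180 best=323, l++
l=4 r=18: min(6,20)*14=84 best=323, l++
l=5 r=18: min(7,20)*13=91 best=323, l++
l=6 r=18: min(5,20)*12=60 best=323, l++
l=7 r=18: min(19,20)*11=209 best=323, l++
l=8 r=18: min(13,20)*10=130 best=323, l++
l=9 r=18: min(2,20)*9=18 best=323, l++
l=10 r=18: min(11,20)*8=88 best=323, l++
l=11 r=18: min(7,20)*7=49 best=323, l++
l=12 r=18: min(8,20)*6=48 best=323, l++
l=13 r=18: min(8,20)*5=40 best=323, l++
l=14 r=18: min(7,20)*4=28 best=323, l++
l=15 r=18: min(12,20)*3=36 best=323, l++
l=16 r=18: min(3,20)*2=6 best=323, l++
l=17 r=18: min(17,20)*1=17 best=323, l++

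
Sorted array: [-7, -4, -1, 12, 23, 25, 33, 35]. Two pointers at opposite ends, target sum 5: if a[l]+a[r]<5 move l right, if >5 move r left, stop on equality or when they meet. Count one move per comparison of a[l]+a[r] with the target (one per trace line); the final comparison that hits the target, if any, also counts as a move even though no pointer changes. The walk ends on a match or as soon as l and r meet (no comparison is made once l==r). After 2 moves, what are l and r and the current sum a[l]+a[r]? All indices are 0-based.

l=0, r=5, sum=18

l=0 r=7: -7+35=28 >5, r--
l=0 r=6: -7+33=26 >5, r--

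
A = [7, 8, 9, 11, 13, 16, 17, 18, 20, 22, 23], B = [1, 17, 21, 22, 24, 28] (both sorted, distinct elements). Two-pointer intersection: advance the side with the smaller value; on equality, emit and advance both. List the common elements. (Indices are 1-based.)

i=1 j=1: 7>1, j++
i=1 j=2: 7<17, i++
i=2 j=2: 8<17, i++
i=3 j=2: 9<17, i++
i=4 j=2: 11<17, i++
i=5 j=2: 13<17, i++
i=6 j=2: 16<17, i++
i=7 j=2: 17==17 emit, i++,j++
i=8 j=3: 18<21, i++
i=9 j=3: 20<21, i++
i=10 j=3: 22>21, j++
i=10 j=4: 22==22 emit, i++,j++
i=11 j=5: 23<24, i++

intersection = [17, 22]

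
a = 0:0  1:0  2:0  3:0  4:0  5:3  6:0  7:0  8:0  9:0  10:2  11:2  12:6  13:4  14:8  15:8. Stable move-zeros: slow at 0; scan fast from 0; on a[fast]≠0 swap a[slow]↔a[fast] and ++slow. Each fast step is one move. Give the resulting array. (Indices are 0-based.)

slow=0 fast=0: a[fast]=0, fast++
slow=0 fast=1: a[fast]=0, fast++
slow=0 fast=2: a[fast]=0, fast++
slow=0 fast=3: a[fast]=0, fast++
slow=0 fast=4: a[fast]=0, fast++
slow=0 fast=5: a[fast]=3≠0 swap→a[0]=3, slow++,fast++
slow=1 fast=6: a[fast]=0, fast++
slow=1 fast=7: a[fast]=0, fast++
slow=1 fast=8: a[fast]=0, fast++
slow=1 fast=9: a[fast]=0, fast++
slow=1 fast=10: a[fast]=2≠0 swap→a[1]=2, slow++,fast++
slow=2 fast=11: a[fast]=2≠0 swap→a[2]=2, slow++,fast++
slow=3 fast=12: a[fast]=6≠0 swap→a[3]=6, slow++,fast++
slow=4 fast=13: a[fast]=4≠0 swap→a[4]=4, slow++,fast++
slow=5 fast=14: a[fast]=8≠0 swap→a[5]=8, slow++,fast++
slow=6 fast=15: a[fast]=8≠0 swap→a[6]=8, slow++,fast++

[3, 2, 2, 6, 4, 8, 8, 0, 0, 0, 0, 0, 0, 0, 0, 0]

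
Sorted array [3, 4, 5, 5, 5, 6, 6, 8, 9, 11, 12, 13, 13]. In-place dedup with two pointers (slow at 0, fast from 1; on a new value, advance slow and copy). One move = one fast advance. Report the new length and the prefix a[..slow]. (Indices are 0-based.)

slow=0 fast=1: a[fast]=4≠a[slow]=3 write a[1]=4, slow++,fast++
slow=1 fast=2: a[fast]=5≠a[slow]=4 write a[2]=5, slow++,fast++
slow=2 fast=3: a[fast]=5=a[slow] dup, fast++
slow=2 fast=4: a[fast]=5=a[slow] dup, fast++
slow=2 fast=5: a[fast]=6≠a[slow]=5 write a[3]=6, slow++,fast++
slow=3 fast=6: a[fast]=6=a[slow] dup, fast++
slow=3 fast=7: a[fast]=8≠a[slow]=6 write a[4]=8, slow++,fast++
slow=4 fast=8: a[fast]=9≠a[slow]=8 write a[5]=9, slow++,fast++
slow=5 fast=9: a[fast]=11≠a[slow]=9 write a[6]=11, slow++,fast++
slow=6 fast=10: a[fast]=12≠a[slow]=11 write a[7]=12, slow++,fast++
slow=7 fast=11: a[fast]=13≠a[slow]=12 write a[8]=13, slow++,fast++
slow=8 fast=12: a[fast]=13=a[slow] dup, fast++

length 9; prefix = [3, 4, 5, 6, 8, 9, 11, 12, 13]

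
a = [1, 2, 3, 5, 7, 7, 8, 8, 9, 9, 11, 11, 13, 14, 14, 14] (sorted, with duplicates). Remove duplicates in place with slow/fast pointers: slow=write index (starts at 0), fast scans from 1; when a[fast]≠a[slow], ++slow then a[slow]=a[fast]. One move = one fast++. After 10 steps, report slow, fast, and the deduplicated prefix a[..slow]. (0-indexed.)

slow=7, fast=11, prefix=[1, 2, 3, 5, 7, 8, 9, 11]

(s=0,f=1) a[fast]=2≠a[slow]=1 write a[1]=2 → slow++,fast++
(s=1,f=2) a[fast]=3≠a[slow]=2 write a[2]=3 → slow++,fast++
(s=2,f=3) a[fast]=5≠a[slow]=3 write a[3]=5 → slow++,fast++
(s=3,f=4) a[fast]=7≠a[slow]=5 write a[4]=7 → slow++,fast++
(s=4,f=5) a[fast]=7=a[slow] dup → fast++
(s=4,f=6) a[fast]=8≠a[slow]=7 write a[5]=8 → slow++,fast++
(s=5,f=7) a[fast]=8=a[slow] dup → fast++
(s=5,f=8) a[fast]=9≠a[slow]=8 write a[6]=9 → slow++,fast++
(s=6,f=9) a[fast]=9=a[slow] dup → fast++
(s=6,f=10) a[fast]=11≠a[slow]=9 write a[7]=11 → slow++,fast++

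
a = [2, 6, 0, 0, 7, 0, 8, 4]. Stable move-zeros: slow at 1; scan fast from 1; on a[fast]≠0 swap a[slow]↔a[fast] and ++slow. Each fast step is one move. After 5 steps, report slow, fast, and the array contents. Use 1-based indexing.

slow=4, fast=6, a=[2, 6, 7, 0, 0, 0, 8, 4]

slow=1 fast=1: a[fast]=2≠0 swap→a[1]=2, slow++,fast++
slow=2 fast=2: a[fast]=6≠0 swap→a[2]=6, slow++,fast++
slow=3 fast=3: a[fast]=0, fast++
slow=3 fast=4: a[fast]=0, fast++
slow=3 fast=5: a[fast]=7≠0 swap→a[3]=7, slow++,fast++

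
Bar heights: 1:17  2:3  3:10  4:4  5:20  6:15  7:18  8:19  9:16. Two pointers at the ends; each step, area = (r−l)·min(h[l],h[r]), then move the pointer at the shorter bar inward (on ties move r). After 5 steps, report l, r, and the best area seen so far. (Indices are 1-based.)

l=5, r=8, best area=128

l=1 r=9: min(17,16)*8=128 best=128 *, r--
l=1 r=8: min(17,19)*7=119 best=128, l++
l=2 r=8: min(3,19)*6=18 best=128, l++
l=3 r=8: min(10,19)*5=50 best=128, l++
l=4 r=8: min(4,19)*4=16 best=128, l++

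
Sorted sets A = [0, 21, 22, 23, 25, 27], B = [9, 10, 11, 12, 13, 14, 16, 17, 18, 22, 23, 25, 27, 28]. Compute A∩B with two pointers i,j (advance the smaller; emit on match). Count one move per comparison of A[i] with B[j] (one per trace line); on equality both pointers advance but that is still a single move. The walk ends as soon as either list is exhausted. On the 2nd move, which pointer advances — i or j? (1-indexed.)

j

i=1 j=1: 0<9, i++
i=2 j=1: 21>9, j++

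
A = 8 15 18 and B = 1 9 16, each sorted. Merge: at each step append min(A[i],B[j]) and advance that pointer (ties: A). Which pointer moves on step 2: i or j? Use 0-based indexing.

i

[i=0,j=0] A[i]=8>B[j]=1 take 1 → j++
[i=0,j=1] A[i]=8<=B[j]=9 take 8 → i++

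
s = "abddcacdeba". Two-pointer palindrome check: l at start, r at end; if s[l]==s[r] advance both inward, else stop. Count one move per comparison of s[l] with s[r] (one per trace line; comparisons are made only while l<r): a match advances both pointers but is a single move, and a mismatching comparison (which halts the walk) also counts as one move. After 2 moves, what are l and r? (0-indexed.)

[0,10] 'a'=='a' → l++,r--
[1,9] 'b'=='b' → l++,r--

l=2, r=8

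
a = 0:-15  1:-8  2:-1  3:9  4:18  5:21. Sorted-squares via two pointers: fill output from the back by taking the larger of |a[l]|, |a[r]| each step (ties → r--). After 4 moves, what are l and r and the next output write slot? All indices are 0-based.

l=1, r=2, next write slot=1

l=0 r=5: |-15|<=|21| out[5]=441, r--
l=0 r=4: |-15|<=|18| out[4]=324, r--
l=0 r=3: |-15|>|9| out[3]=225, l++
l=1 r=3: |-8|<=|9| out[2]=81, r--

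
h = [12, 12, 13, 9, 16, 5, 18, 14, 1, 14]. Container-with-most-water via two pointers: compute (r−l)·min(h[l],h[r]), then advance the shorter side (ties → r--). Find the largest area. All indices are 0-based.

l=0 r=9: min(12,14)*9=108 best=108 *, l++
l=1 r=9: min(12,14)*8=96 best=108, l++
l=2 r=9: min(13,14)*7=91 best=108, l++
l=3 r=9: min(9,14)*6=54 best=108, l++
l=4 r=9: min(16,14)*5=70 best=108, r--
l=4 r=8: min(16,1)*4=4 best=108, r--
l=4 r=7: min(16,14)*3=42 best=108, r--
l=4 r=6: min(16,18)*2=32 best=108, l++
l=5 r=6: min(5,18)*1=5 best=108, l++

max area = 108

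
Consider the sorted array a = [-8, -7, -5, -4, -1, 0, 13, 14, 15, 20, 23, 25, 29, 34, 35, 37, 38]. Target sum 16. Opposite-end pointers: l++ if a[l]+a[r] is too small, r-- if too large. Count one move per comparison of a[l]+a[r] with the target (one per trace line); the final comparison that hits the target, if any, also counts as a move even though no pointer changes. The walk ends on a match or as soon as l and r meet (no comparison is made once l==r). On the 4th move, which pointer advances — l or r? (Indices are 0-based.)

l=0 r=16: -8+38=30 >16, r--
l=0 r=15: -8+37=29 >16, r--
l=0 r=14: -8+35=27 >16, r--
l=0 r=13: -8+34=26 >16, r--

r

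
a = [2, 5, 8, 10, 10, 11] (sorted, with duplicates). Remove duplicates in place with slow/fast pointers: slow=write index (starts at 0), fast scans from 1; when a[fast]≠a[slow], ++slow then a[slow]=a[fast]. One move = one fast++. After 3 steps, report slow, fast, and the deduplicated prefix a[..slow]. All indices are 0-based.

slow=3, fast=4, prefix=[2, 5, 8, 10]

(s=0,f=1) a[fast]=5≠a[slow]=2 write a[1]=5 → slow++,fast++
(s=1,f=2) a[fast]=8≠a[slow]=5 write a[2]=8 → slow++,fast++
(s=2,f=3) a[fast]=10≠a[slow]=8 write a[3]=10 → slow++,fast++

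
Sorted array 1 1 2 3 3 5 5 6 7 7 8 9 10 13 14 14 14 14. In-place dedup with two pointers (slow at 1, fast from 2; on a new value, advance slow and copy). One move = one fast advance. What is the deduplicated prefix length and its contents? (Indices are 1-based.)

length 11; prefix = [1, 2, 3, 5, 6, 7, 8, 9, 10, 13, 14]

slow=1 fast=2: a[fast]=1=a[slow] dup, fast++
slow=1 fast=3: a[fast]=2≠a[slow]=1 write a[2]=2, slow++,fast++
slow=2 fast=4: a[fast]=3≠a[slow]=2 write a[3]=3, slow++,fast++
slow=3 fast=5: a[fast]=3=a[slow] dup, fast++
slow=3 fast=6: a[fast]=5≠a[slow]=3 write a[4]=5, slow++,fast++
slow=4 fast=7: a[fast]=5=a[slow] dup, fast++
slow=4 fast=8: a[fast]=6≠a[slow]=5 write a[5]=6, slow++,fast++
slow=5 fast=9: a[fast]=7≠a[slow]=6 write a[6]=7, slow++,fast++
slow=6 fast=10: a[fast]=7=a[slow] dup, fast++
slow=6 fast=11: a[fast]=8≠a[slow]=7 write a[7]=8, slow++,fast++
slow=7 fast=12: a[fast]=9≠a[slow]=8 write a[8]=9, slow++,fast++
slow=8 fast=13: a[fast]=10≠a[slow]=9 write a[9]=10, slow++,fast++
slow=9 fast=14: a[fast]=13≠a[slow]=10 write a[10]=13, slow++,fast++
slow=10 fast=15: a[fast]=14≠a[slow]=13 write a[11]=14, slow++,fast++
slow=11 fast=16: a[fast]=14=a[slow] dup, fast++
slow=11 fast=17: a[fast]=14=a[slow] dup, fast++
slow=11 fast=18: a[fast]=14=a[slow] dup, fast++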